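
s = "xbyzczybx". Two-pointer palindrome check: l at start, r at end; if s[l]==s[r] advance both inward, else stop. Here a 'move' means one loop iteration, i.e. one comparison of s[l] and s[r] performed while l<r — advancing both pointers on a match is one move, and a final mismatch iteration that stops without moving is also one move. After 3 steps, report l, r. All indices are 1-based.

l=4, r=6

l=1 r=9: 'x'=='x', l++,r--
l=2 r=8: 'b'=='b', l++,r--
l=3 r=7: 'y'=='y', l++,r--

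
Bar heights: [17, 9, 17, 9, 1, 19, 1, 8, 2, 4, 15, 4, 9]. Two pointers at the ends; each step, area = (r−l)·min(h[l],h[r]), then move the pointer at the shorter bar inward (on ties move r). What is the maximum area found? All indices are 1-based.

[1,13] min(17,9)*12=108 best=108 * → r--
[1,12] min(17,4)*11=44 best=108 → r--
[1,11] min(17,15)*10=150 best=150 * → r--
[1,10] min(17,4)*9=36 best=150 → r--
[1,9] min(17,2)*8=16 best=150 → r--
[1,8] min(17,8)*7=56 best=150 → r--
[1,7] min(17,1)*6=6 best=150 → r--
[1,6] min(17,19)*5=85 best=150 → l++
[2,6] min(9,19)*4=36 best=150 → l++
[3,6] min(17,19)*3=51 best=150 → l++
[4,6] min(9,19)*2=18 best=150 → l++
[5,6] min(1,19)*1=1 best=150 → l++

max area = 150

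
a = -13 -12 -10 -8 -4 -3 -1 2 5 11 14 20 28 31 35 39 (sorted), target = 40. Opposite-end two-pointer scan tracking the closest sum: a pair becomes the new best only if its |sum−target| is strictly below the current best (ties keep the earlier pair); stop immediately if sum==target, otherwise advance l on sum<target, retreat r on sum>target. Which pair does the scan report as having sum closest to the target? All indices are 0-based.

pair (5, 35) with sum 40 (|Δ|=0)

l=0 r=15: -13+39=26 d=14 *, l++
l=1 r=15: -12+39=27 d=13 *, l++
l=2 r=15: -10+39=29 d=11 *, l++
l=3 r=15: -8+39=31 d=9 *, l++
l=4 r=15: -4+39=35 d=5 *, l++
l=5 r=15: -3+39=36 d=4 *, l++
l=6 r=15: -1+39=38 d=2 *, l++
l=7 r=15: 2+39=41 d=1 *, r--
l=7 r=14: 2+35=37 d=3, l++
l=8 r=14: 5+35=40 d=0 *, stop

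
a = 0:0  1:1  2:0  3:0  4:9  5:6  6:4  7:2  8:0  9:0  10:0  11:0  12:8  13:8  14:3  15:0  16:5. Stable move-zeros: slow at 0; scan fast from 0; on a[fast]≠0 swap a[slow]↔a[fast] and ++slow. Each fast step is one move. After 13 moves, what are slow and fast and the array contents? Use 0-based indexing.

slow=6, fast=13, a=[1, 9, 6, 4, 2, 8, 0, 0, 0, 0, 0, 0, 0, 8, 3, 0, 5]

slow=0 fast=0: a[fast]=0, fast++
slow=0 fast=1: a[fast]=1≠0 swap→a[0]=1, slow++,fast++
slow=1 fast=2: a[fast]=0, fast++
slow=1 fast=3: a[fast]=0, fast++
slow=1 fast=4: a[fast]=9≠0 swap→a[1]=9, slow++,fast++
slow=2 fast=5: a[fast]=6≠0 swap→a[2]=6, slow++,fast++
slow=3 fast=6: a[fast]=4≠0 swap→a[3]=4, slow++,fast++
slow=4 fast=7: a[fast]=2≠0 swap→a[4]=2, slow++,fast++
slow=5 fast=8: a[fast]=0, fast++
slow=5 fast=9: a[fast]=0, fast++
slow=5 fast=10: a[fast]=0, fast++
slow=5 fast=11: a[fast]=0, fast++
slow=5 fast=12: a[fast]=8≠0 swap→a[5]=8, slow++,fast++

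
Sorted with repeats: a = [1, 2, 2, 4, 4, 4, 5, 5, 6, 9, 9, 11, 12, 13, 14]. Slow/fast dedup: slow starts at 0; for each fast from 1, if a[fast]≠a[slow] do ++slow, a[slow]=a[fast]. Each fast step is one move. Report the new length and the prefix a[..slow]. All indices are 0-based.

length 10; prefix = [1, 2, 4, 5, 6, 9, 11, 12, 13, 14]

slow=0 fast=1: a[fast]=2≠a[slow]=1 write a[1]=2, slow++,fast++
slow=1 fast=2: a[fast]=2=a[slow] dup, fast++
slow=1 fast=3: a[fast]=4≠a[slow]=2 write a[2]=4, slow++,fast++
slow=2 fast=4: a[fast]=4=a[slow] dup, fast++
slow=2 fast=5: a[fast]=4=a[slow] dup, fast++
slow=2 fast=6: a[fast]=5≠a[slow]=4 write a[3]=5, slow++,fast++
slow=3 fast=7: a[fast]=5=a[slow] dup, fast++
slow=3 fast=8: a[fast]=6≠a[slow]=5 write a[4]=6, slow++,fast++
slow=4 fast=9: a[fast]=9≠a[slow]=6 write a[5]=9, slow++,fast++
slow=5 fast=10: a[fast]=9=a[slow] dup, fast++
slow=5 fast=11: a[fast]=11≠a[slow]=9 write a[6]=11, slow++,fast++
slow=6 fast=12: a[fast]=12≠a[slow]=11 write a[7]=12, slow++,fast++
slow=7 fast=13: a[fast]=13≠a[slow]=12 write a[8]=13, slow++,fast++
slow=8 fast=14: a[fast]=14≠a[slow]=13 write a[9]=14, slow++,fast++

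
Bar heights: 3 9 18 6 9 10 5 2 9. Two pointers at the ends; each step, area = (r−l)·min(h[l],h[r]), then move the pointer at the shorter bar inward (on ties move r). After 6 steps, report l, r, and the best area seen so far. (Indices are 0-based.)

l=0 r=8: min(3,9)*8=24 best=24 *, l++
l=1 r=8: min(9,9)*7=63 best=63 *, r--
l=1 r=7: min(9,2)*6=12 best=63, r--
l=1 r=6: min(9,5)*5=25 best=63, r--
l=1 r=5: min(9,10)*4=36 best=63, l++
l=2 r=5: min(18,10)*3=30 best=63, r--

l=2, r=4, best area=63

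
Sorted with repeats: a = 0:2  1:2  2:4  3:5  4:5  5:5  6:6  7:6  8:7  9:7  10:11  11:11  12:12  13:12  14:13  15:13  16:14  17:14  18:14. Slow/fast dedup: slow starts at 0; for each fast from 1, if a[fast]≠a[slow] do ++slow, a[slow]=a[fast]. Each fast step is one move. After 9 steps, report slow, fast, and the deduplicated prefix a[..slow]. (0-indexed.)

slow=4, fast=10, prefix=[2, 4, 5, 6, 7]

slow=0 fast=1: a[fast]=2=a[slow] dup, fast++
slow=0 fast=2: a[fast]=4≠a[slow]=2 write a[1]=4, slow++,fast++
slow=1 fast=3: a[fast]=5≠a[slow]=4 write a[2]=5, slow++,fast++
slow=2 fast=4: a[fast]=5=a[slow] dup, fast++
slow=2 fast=5: a[fast]=5=a[slow] dup, fast++
slow=2 fast=6: a[fast]=6≠a[slow]=5 write a[3]=6, slow++,fast++
slow=3 fast=7: a[fast]=6=a[slow] dup, fast++
slow=3 fast=8: a[fast]=7≠a[slow]=6 write a[4]=7, slow++,fast++
slow=4 fast=9: a[fast]=7=a[slow] dup, fast++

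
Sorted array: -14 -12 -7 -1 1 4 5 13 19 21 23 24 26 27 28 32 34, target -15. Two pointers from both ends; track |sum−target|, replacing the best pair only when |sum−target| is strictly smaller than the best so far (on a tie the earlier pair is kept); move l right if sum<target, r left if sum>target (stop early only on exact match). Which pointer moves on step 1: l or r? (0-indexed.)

l=0 r=16: -14+34=20 d=35 *, r--

r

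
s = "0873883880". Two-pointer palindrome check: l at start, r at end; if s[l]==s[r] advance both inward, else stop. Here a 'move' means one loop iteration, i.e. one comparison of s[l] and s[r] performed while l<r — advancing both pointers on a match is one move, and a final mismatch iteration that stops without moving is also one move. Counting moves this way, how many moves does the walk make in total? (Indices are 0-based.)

3 moves

[0,9] '0'=='0' → l++,r--
[1,8] '8'=='8' → l++,r--
[2,7] '7'!='8' → stop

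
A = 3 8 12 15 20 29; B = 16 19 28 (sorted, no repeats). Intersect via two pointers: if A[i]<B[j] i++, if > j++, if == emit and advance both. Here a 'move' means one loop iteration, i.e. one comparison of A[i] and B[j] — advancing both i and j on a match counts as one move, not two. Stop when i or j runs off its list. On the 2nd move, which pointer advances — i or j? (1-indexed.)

i

i=1 j=1: 3<16, i++
i=2 j=1: 8<16, i++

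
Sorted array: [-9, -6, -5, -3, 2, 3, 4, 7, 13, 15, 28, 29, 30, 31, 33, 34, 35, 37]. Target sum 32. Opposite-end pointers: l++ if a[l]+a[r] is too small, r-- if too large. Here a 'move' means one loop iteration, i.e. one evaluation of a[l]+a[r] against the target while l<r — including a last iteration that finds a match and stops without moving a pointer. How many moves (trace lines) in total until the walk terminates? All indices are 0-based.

3 moves

l=0 r=17: -9+37=28 <32, l++
l=1 r=17: -6+37=31 <32, l++
l=2 r=17: -5+37=32, found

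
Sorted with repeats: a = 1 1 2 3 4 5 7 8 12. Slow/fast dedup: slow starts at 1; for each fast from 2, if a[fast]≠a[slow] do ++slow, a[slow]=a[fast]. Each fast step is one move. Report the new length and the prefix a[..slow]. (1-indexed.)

length 8; prefix = [1, 2, 3, 4, 5, 7, 8, 12]

(s=1,f=2) a[fast]=1=a[slow] dup → fast++
(s=1,f=3) a[fast]=2≠a[slow]=1 write a[2]=2 → slow++,fast++
(s=2,f=4) a[fast]=3≠a[slow]=2 write a[3]=3 → slow++,fast++
(s=3,f=5) a[fast]=4≠a[slow]=3 write a[4]=4 → slow++,fast++
(s=4,f=6) a[fast]=5≠a[slow]=4 write a[5]=5 → slow++,fast++
(s=5,f=7) a[fast]=7≠a[slow]=5 write a[6]=7 → slow++,fast++
(s=6,f=8) a[fast]=8≠a[slow]=7 write a[7]=8 → slow++,fast++
(s=7,f=9) a[fast]=12≠a[slow]=8 write a[8]=12 → slow++,fast++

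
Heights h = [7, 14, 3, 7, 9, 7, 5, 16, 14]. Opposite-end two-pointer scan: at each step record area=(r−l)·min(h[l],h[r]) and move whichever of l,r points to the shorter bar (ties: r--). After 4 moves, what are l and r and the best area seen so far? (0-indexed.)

l=3, r=7, best area=98

l=0 r=8: min(7,14)*8=56 best=56 *, l++
l=1 r=8: min(14,14)*7=98 best=98 *, r--
l=1 r=7: min(14,16)*6=84 best=98, l++
l=2 r=7: min(3,16)*5=15 best=98, l++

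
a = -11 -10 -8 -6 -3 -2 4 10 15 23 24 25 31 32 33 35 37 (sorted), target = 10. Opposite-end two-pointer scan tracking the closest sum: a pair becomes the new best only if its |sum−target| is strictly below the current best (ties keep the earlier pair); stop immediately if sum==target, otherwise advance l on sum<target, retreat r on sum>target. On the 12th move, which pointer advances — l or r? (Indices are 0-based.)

l=0 r=16: -11+37=26 d=16 *, r--
l=0 r=15: -11+35=24 d=14 *, r--
l=0 r=14: -11+33=22 d=12 *, r--
l=0 r=13: -11+32=21 d=11 *, r--
l=0 r=12: -11+31=20 d=10 *, r--
l=0 r=11: -11+25=14 d=4 *, r--
l=0 r=10: -11+24=13 d=3 *, r--
l=0 r=9: -11+23=12 d=2 *, r--
l=0 r=8: -11+15=4 d=6, l++
l=1 r=8: -10+15=5 d=5, l++
l=2 r=8: -8+15=7 d=3, l++
l=3 r=8: -6+15=9 d=1 *, l++

l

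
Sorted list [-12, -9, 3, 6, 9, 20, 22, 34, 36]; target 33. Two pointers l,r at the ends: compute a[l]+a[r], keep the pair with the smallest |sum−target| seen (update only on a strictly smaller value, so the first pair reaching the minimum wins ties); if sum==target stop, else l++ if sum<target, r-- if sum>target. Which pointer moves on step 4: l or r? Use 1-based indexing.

r

[1,9] -12+36=24 d=9 * → l++
[2,9] -9+36=27 d=6 * → l++
[3,9] 3+36=39 d=6 → r--
[3,8] 3+34=37 d=4 * → r--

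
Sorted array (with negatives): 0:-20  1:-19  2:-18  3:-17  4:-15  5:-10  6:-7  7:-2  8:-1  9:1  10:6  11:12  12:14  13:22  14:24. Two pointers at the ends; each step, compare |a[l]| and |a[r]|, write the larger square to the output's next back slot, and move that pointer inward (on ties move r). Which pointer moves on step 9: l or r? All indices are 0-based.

r

l=0 r=14: |-20|<=|24| out[14]=576, r--
l=0 r=13: |-20|<=|22| out[13]=484, r--
l=0 r=12: |-20|>|14| out[12]=400, l++
l=1 r=12: |-19|>|14| out[11]=361, l++
l=2 r=12: |-18|>|14| out[10]=324, l++
l=3 r=12: |-17|>|14| out[9]=289, l++
l=4 r=12: |-15|>|14| out[8]=225, l++
l=5 r=12: |-10|<=|14| out[7]=196, r--
l=5 r=11: |-10|<=|12| out[6]=144, r--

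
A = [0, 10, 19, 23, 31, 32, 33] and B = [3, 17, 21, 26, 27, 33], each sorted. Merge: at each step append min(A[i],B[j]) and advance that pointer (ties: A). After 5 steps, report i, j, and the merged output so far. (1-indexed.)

[i=1,j=1] A[i]=0<=B[j]=3 take 0 → i++
[i=2,j=1] A[i]=10>B[j]=3 take 3 → j++
[i=2,j=2] A[i]=10<=B[j]=17 take 10 → i++
[i=3,j=2] A[i]=19>B[j]=17 take 17 → j++
[i=3,j=3] A[i]=19<=B[j]=21 take 19 → i++

i=4, j=3, merged so far=[0, 3, 10, 17, 19]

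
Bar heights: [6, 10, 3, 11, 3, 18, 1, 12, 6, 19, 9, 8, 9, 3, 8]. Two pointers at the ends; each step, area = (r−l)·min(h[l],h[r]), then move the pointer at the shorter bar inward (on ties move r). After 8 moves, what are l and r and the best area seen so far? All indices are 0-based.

[0,14] min(6,8)*14=84 best=84 * → l++
[1,14] min(10,8)*13=104 best=104 * → r--
[1,13] min(10,3)*12=36 best=104 → r--
[1,12] min(10,9)*11=99 best=104 → r--
[1,11] min(10,8)*10=80 best=104 → r--
[1,10] min(10,9)*9=81 best=104 → r--
[1,9] min(10,19)*8=80 best=104 → l++
[2,9] min(3,19)*7=21 best=104 → l++

l=3, r=9, best area=104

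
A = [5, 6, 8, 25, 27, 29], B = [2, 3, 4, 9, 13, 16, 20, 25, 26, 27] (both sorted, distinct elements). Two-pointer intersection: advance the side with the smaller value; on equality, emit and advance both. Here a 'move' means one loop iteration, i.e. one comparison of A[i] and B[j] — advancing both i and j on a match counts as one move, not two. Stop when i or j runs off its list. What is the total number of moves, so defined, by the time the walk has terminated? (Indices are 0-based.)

13 moves

i=0 j=0: 5>2, j++
i=0 j=1: 5>3, j++
i=0 j=2: 5>4, j++
i=0 j=3: 5<9, i++
i=1 j=3: 6<9, i++
i=2 j=3: 8<9, i++
i=3 j=3: 25>9, j++
i=3 j=4: 25>13, j++
i=3 j=5: 25>16, j++
i=3 j=6: 25>20, j++
i=3 j=7: 25==25 emit, i++,j++
i=4 j=8: 27>26, j++
i=4 j=9: 27==27 emit, i++,j++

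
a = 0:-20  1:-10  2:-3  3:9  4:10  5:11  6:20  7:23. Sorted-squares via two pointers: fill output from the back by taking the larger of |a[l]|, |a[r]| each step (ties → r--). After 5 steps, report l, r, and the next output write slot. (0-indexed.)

l=1, r=3, next write slot=2

l=0 r=7: |-20|<=|23| out[7]=529, r--
l=0 r=6: |-20|<=|20| out[6]=400, r--
l=0 r=5: |-20|>|11| out[5]=400, l++
l=1 r=5: |-10|<=|11| out[4]=121, r--
l=1 r=4: |-10|<=|10| out[3]=100, r--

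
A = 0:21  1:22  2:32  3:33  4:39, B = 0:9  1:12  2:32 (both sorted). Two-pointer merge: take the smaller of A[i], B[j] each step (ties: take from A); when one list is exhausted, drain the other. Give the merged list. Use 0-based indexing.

[i=0,j=0] A[i]=21>B[j]=9 take 9 → j++
[i=0,j=1] A[i]=21>B[j]=12 take 12 → j++
[i=0,j=2] A[i]=21<=B[j]=32 take 21 → i++
[i=1,j=2] A[i]=22<=B[j]=32 take 22 → i++
[i=2,j=2] A[i]=32<=B[j]=32 take 32 → i++
[i=3,j=2] A[i]=33>B[j]=32 take 32 → j++
[i=3,j=3] B done, take A[i]=33 → i++
[i=4,j=3] B done, take A[i]=39 → i++

[9, 12, 21, 22, 32, 32, 33, 39]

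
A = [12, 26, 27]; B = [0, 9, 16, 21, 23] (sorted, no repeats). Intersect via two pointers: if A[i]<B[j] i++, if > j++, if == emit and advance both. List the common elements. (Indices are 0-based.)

intersection = []

[i=0,j=0] 12>0 → j++
[i=0,j=1] 12>9 → j++
[i=0,j=2] 12<16 → i++
[i=1,j=2] 26>16 → j++
[i=1,j=3] 26>21 → j++
[i=1,j=4] 26>23 → j++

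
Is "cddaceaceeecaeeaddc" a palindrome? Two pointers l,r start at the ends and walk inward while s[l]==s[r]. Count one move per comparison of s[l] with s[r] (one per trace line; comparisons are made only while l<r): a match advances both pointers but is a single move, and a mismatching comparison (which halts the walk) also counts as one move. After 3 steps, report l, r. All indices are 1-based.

l=4, r=16

l=1 r=19: 'c'=='c', l++,r--
l=2 r=18: 'd'=='d', l++,r--
l=3 r=17: 'd'=='d', l++,r--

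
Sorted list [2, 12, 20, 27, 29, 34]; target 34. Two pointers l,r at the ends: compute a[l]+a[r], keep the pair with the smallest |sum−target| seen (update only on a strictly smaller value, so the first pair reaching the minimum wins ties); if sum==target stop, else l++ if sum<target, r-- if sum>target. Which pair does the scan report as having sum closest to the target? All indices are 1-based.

pair (2, 34) with sum 36 (|Δ|=2)

l=1 r=6: 2+34=36 d=2 *, r--
l=1 r=5: 2+29=31 d=3, l++
l=2 r=5: 12+29=41 d=7, r--
l=2 r=4: 12+27=39 d=5, r--
l=2 r=3: 12+20=32 d=2, l++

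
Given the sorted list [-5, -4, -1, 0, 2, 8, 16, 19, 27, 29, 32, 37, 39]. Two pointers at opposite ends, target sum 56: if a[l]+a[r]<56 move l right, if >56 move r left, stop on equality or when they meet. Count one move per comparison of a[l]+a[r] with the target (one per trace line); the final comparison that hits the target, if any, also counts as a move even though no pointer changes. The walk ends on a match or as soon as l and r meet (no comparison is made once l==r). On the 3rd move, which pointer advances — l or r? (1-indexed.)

l

l=1 r=13: -5+39=34 <56, l++
l=2 r=13: -4+39=35 <56, l++
l=3 r=13: -1+39=38 <56, l++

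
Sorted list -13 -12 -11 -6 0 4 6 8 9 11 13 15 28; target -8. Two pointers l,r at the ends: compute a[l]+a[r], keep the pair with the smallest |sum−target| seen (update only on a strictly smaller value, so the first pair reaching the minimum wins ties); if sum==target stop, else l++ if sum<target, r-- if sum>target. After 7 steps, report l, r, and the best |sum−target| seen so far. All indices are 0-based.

[0,12] -13+28=15 d=23 * → r--
[0,11] -13+15=2 d=10 * → r--
[0,10] -13+13=0 d=8 * → r--
[0,9] -13+11=-2 d=6 * → r--
[0,8] -13+9=-4 d=4 * → r--
[0,7] -13+8=-5 d=3 * → r--
[0,6] -13+6=-7 d=1 * → r--

l=0, r=5, best |Δ|=1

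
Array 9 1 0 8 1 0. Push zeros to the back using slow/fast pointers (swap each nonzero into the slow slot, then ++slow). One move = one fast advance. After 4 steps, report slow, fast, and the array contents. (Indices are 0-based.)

(s=0,f=0) a[fast]=9≠0 swap→a[0]=9 → slow++,fast++
(s=1,f=1) a[fast]=1≠0 swap→a[1]=1 → slow++,fast++
(s=2,f=2) a[fast]=0 → fast++
(s=2,f=3) a[fast]=8≠0 swap→a[2]=8 → slow++,fast++

slow=3, fast=4, a=[9, 1, 8, 0, 1, 0]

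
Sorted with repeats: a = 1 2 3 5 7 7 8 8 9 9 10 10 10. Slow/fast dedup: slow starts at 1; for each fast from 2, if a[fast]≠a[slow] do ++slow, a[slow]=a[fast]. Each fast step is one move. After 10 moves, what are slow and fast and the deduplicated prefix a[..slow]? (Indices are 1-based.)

(s=1,f=2) a[fast]=2≠a[slow]=1 write a[2]=2 → slow++,fast++
(s=2,f=3) a[fast]=3≠a[slow]=2 write a[3]=3 → slow++,fast++
(s=3,f=4) a[fast]=5≠a[slow]=3 write a[4]=5 → slow++,fast++
(s=4,f=5) a[fast]=7≠a[slow]=5 write a[5]=7 → slow++,fast++
(s=5,f=6) a[fast]=7=a[slow] dup → fast++
(s=5,f=7) a[fast]=8≠a[slow]=7 write a[6]=8 → slow++,fast++
(s=6,f=8) a[fast]=8=a[slow] dup → fast++
(s=6,f=9) a[fast]=9≠a[slow]=8 write a[7]=9 → slow++,fast++
(s=7,f=10) a[fast]=9=a[slow] dup → fast++
(s=7,f=11) a[fast]=10≠a[slow]=9 write a[8]=10 → slow++,fast++

slow=8, fast=12, prefix=[1, 2, 3, 5, 7, 8, 9, 10]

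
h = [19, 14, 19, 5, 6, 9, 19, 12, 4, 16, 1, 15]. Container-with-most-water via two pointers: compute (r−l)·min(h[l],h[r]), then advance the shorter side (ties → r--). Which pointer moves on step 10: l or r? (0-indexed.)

l=0 r=11: min(19,15)*11=165 best=165 *, r--
l=0 r=10: min(19,1)*10=10 best=165, r--
l=0 r=9: min(19,16)*9=144 best=165, r--
l=0 r=8: min(19,4)*8=32 best=165, r--
l=0 r=7: min(19,12)*7=84 best=165, r--
l=0 r=6: min(19,19)*6=114 best=165, r--
l=0 r=5: min(19,9)*5=45 best=165, r--
l=0 r=4: min(19,6)*4=24 best=165, r--
l=0 r=3: min(19,5)*3=15 best=165, r--
l=0 r=2: min(19,19)*2=38 best=165, r--

r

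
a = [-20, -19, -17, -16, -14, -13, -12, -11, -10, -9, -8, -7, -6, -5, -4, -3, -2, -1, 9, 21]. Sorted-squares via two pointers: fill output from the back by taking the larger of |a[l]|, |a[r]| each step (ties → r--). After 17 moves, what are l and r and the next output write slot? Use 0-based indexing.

l=15, r=17, next write slot=2

[0,19] |-20|<=|21| out[19]=441 → r--
[0,18] |-20|>|9| out[18]=400 → l++
[1,18] |-19|>|9| out[17]=361 → l++
[2,18] |-17|>|9| out[16]=289 → l++
[3,18] |-16|>|9| out[15]=256 → l++
[4,18] |-14|>|9| out[14]=196 → l++
[5,18] |-13|>|9| out[13]=169 → l++
[6,18] |-12|>|9| out[12]=144 → l++
[7,18] |-11|>|9| out[11]=121 → l++
[8,18] |-10|>|9| out[10]=100 → l++
[9,18] |-9|<=|9| out[9]=81 → r--
[9,17] |-9|>|-1| out[8]=81 → l++
[10,17] |-8|>|-1| out[7]=64 → l++
[11,17] |-7|>|-1| out[6]=49 → l++
[12,17] |-6|>|-1| out[5]=36 → l++
[13,17] |-5|>|-1| out[4]=25 → l++
[14,17] |-4|>|-1| out[3]=16 → l++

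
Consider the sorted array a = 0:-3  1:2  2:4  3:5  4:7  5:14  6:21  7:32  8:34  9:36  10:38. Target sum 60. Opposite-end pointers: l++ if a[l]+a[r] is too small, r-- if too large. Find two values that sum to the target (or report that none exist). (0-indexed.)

no pair

[0,10] -3+38=35 <60 → l++
[1,10] 2+38=40 <60 → l++
[2,10] 4+38=42 <60 → l++
[3,10] 5+38=43 <60 → l++
[4,10] 7+38=45 <60 → l++
[5,10] 14+38=52 <60 → l++
[6,10] 21+38=59 <60 → l++
[7,10] 32+38=70 >60 → r--
[7,9] 32+36=68 >60 → r--
[7,8] 32+34=66 >60 → r--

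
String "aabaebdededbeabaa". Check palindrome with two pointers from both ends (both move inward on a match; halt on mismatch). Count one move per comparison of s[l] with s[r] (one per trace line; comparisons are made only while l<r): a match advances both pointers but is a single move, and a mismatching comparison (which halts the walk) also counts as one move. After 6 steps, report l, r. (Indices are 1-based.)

[1,17] 'a'=='a' → l++,r--
[2,16] 'a'=='a' → l++,r--
[3,15] 'b'=='b' → l++,r--
[4,14] 'a'=='a' → l++,r--
[5,13] 'e'=='e' → l++,r--
[6,12] 'b'=='b' → l++,r--

l=7, r=11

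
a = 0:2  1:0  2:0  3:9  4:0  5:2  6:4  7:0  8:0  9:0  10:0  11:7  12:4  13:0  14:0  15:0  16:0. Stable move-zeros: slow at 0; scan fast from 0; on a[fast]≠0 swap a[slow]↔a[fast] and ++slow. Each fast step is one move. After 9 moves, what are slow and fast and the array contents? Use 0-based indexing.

(s=0,f=0) a[fast]=2≠0 swap→a[0]=2 → slow++,fast++
(s=1,f=1) a[fast]=0 → fast++
(s=1,f=2) a[fast]=0 → fast++
(s=1,f=3) a[fast]=9≠0 swap→a[1]=9 → slow++,fast++
(s=2,f=4) a[fast]=0 → fast++
(s=2,f=5) a[fast]=2≠0 swap→a[2]=2 → slow++,fast++
(s=3,f=6) a[fast]=4≠0 swap→a[3]=4 → slow++,fast++
(s=4,f=7) a[fast]=0 → fast++
(s=4,f=8) a[fast]=0 → fast++

slow=4, fast=9, a=[2, 9, 2, 4, 0, 0, 0, 0, 0, 0, 0, 7, 4, 0, 0, 0, 0]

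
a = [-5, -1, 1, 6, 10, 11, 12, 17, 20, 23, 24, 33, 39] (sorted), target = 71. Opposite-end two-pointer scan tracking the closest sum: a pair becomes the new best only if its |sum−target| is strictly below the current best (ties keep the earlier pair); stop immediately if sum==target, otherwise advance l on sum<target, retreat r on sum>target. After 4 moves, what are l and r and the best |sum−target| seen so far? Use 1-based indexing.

l=5, r=13, best |Δ|=26

l=1 r=13: -5+39=34 d=37 *, l++
l=2 r=13: -1+39=38 d=33 *, l++
l=3 r=13: 1+39=40 d=31 *, l++
l=4 r=13: 6+39=45 d=26 *, l++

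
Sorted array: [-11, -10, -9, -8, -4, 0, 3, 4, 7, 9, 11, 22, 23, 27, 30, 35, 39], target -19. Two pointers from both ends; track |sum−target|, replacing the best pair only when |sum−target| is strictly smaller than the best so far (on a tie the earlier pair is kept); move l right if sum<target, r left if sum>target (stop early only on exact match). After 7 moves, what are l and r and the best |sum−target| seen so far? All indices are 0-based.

[0,16] -11+39=28 d=47 * → r--
[0,15] -11+35=24 d=43 * → r--
[0,14] -11+30=19 d=38 * → r--
[0,13] -11+27=16 d=35 * → r--
[0,12] -11+23=12 d=31 * → r--
[0,11] -11+22=11 d=30 * → r--
[0,10] -11+11=0 d=19 * → r--

l=0, r=9, best |Δ|=19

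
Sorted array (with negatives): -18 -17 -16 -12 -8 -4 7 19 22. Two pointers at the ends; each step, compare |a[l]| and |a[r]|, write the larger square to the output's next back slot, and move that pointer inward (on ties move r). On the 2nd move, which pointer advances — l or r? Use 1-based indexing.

[1,9] |-18|<=|22| out[9]=484 → r--
[1,8] |-18|<=|19| out[8]=361 → r--

r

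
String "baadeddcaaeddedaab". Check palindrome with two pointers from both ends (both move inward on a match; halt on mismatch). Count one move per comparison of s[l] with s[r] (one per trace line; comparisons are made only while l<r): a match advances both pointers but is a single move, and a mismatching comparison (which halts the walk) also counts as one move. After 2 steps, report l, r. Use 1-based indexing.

l=3, r=16

[1,18] 'b'=='b' → l++,r--
[2,17] 'a'=='a' → l++,r--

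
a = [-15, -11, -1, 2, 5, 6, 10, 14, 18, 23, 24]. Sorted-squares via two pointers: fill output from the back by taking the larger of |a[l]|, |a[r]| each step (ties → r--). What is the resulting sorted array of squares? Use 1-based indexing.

[1, 4, 25, 36, 100, 121, 196, 225, 324, 529, 576]

[1,11] |-15|<=|24| out[11]=576 → r--
[1,10] |-15|<=|23| out[10]=529 → r--
[1,9] |-15|<=|18| out[9]=324 → r--
[1,8] |-15|>|14| out[8]=225 → l++
[2,8] |-11|<=|14| out[7]=196 → r--
[2,7] |-11|>|10| out[6]=121 → l++
[3,7] |-1|<=|10| out[5]=100 → r--
[3,6] |-1|<=|6| out[4]=36 → r--
[3,5] |-1|<=|5| out[3]=25 → r--
[3,4] |-1|<=|2| out[2]=4 → r--
[3,3] |-1|<=|-1| out[1]=1 → r--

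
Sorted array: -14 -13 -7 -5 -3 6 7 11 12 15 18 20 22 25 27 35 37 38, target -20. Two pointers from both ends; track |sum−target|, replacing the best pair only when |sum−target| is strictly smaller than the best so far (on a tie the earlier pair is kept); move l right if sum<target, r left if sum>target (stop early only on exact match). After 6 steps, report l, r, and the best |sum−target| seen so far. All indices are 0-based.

[0,17] -14+38=24 d=44 * → r--
[0,16] -14+37=23 d=43 * → r--
[0,15] -14+35=21 d=41 * → r--
[0,14] -14+27=13 d=33 * → r--
[0,13] -14+25=11 d=31 * → r--
[0,12] -14+22=8 d=28 * → r--

l=0, r=11, best |Δ|=28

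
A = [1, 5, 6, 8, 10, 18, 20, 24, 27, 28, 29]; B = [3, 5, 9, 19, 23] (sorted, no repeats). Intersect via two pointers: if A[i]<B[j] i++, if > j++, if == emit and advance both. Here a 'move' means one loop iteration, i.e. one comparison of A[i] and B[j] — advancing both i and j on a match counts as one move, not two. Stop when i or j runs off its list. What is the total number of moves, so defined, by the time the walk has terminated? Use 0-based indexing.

11 moves

i=0 j=0: 1<3, i++
i=1 j=0: 5>3, j++
i=1 j=1: 5==5 emit, i++,j++
i=2 j=2: 6<9, i++
i=3 j=2: 8<9, i++
i=4 j=2: 10>9, j++
i=4 j=3: 10<19, i++
i=5 j=3: 18<19, i++
i=6 j=3: 20>19, j++
i=6 j=4: 20<23, i++
i=7 j=4: 24>23, j++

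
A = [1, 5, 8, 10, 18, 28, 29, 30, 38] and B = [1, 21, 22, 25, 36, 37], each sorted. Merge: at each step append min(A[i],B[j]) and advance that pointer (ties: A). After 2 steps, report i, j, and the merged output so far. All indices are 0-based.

i=1, j=1, merged so far=[1, 1]

i=0 j=0: A[i]=1<=B[j]=1 take 1, i++
i=1 j=0: A[i]=5>B[j]=1 take 1, j++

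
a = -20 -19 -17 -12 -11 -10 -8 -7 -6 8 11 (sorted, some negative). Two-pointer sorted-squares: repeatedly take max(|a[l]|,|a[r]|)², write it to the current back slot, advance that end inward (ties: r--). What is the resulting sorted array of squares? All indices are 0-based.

l=0 r=10: |-20|>|11| out[10]=400, l++
l=1 r=10: |-19|>|11| out[9]=361, l++
l=2 r=10: |-17|>|11| out[8]=289, l++
l=3 r=10: |-12|>|11| out[7]=144, l++
l=4 r=10: |-11|<=|11| out[6]=121, r--
l=4 r=9: |-11|>|8| out[5]=121, l++
l=5 r=9: |-10|>|8| out[4]=100, l++
l=6 r=9: |-8|<=|8| out[3]=64, r--
l=6 r=8: |-8|>|-6| out[2]=64, l++
l=7 r=8: |-7|>|-6| out[1]=49, l++
l=8 r=8: |-6|<=|-6| out[0]=36, r--

[36, 49, 64, 64, 100, 121, 121, 144, 289, 361, 400]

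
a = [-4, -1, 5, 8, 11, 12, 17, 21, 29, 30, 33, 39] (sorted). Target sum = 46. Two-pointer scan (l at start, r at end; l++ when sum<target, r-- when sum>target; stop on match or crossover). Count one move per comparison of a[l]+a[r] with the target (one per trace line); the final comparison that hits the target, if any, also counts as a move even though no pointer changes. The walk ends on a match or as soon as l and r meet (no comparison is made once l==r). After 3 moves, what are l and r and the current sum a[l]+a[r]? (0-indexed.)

l=3, r=11, sum=47

l=0 r=11: -4+39=35 <46, l++
l=1 r=11: -1+39=38 <46, l++
l=2 r=11: 5+39=44 <46, l++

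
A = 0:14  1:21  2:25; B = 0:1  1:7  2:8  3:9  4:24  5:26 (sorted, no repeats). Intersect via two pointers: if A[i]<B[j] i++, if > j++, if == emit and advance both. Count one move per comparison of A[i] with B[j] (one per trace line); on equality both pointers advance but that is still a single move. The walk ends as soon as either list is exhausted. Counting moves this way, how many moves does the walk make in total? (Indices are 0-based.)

i=0 j=0: 14>1, j++
i=0 j=1: 14>7, j++
i=0 j=2: 14>8, j++
i=0 j=3: 14>9, j++
i=0 j=4: 14<24, i++
i=1 j=4: 21<24, i++
i=2 j=4: 25>24, j++
i=2 j=5: 25<26, i++

8 moves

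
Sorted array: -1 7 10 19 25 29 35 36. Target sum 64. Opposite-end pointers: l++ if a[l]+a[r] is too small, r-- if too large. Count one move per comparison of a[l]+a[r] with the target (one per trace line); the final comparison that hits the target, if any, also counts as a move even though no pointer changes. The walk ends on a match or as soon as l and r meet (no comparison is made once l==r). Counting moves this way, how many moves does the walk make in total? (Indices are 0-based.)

l=0 r=7: -1+36=35 <64, l++
l=1 r=7: 7+36=43 <64, l++
l=2 r=7: 10+36=46 <64, l++
l=3 r=7: 19+36=55 <64, l++
l=4 r=7: 25+36=61 <64, l++
l=5 r=7: 29+36=65 >64, r--
l=5 r=6: 29+35=64, found

7 moves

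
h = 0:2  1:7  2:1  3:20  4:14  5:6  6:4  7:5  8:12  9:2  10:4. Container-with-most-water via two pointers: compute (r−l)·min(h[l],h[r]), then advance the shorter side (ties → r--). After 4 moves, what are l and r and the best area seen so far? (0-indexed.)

l=2, r=8, best area=49

l=0 r=10: min(2,4)*10=20 best=20 *, l++
l=1 r=10: min(7,4)*9=36 best=36 *, r--
l=1 r=9: min(7,2)*8=16 best=36, r--
l=1 r=8: min(7,12)*7=49 best=49 *, l++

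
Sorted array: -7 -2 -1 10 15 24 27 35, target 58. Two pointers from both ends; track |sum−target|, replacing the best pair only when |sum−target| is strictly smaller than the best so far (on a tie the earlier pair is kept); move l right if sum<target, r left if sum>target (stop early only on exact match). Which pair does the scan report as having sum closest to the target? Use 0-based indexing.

pair (24, 35) with sum 59 (|Δ|=1)

[0,7] -7+35=28 d=30 * → l++
[1,7] -2+35=33 d=25 * → l++
[2,7] -1+35=34 d=24 * → l++
[3,7] 10+35=45 d=13 * → l++
[4,7] 15+35=50 d=8 * → l++
[5,7] 24+35=59 d=1 * → r--
[5,6] 24+27=51 d=7 → l++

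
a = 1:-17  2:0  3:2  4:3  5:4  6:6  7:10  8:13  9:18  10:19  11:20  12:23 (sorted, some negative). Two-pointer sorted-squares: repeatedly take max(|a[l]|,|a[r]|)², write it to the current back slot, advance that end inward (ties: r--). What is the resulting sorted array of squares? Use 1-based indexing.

[0, 4, 9, 16, 36, 100, 169, 289, 324, 361, 400, 529]

l=1 r=12: |-17|<=|23| out[12]=529, r--
l=1 r=11: |-17|<=|20| out[11]=400, r--
l=1 r=10: |-17|<=|19| out[10]=361, r--
l=1 r=9: |-17|<=|18| out[9]=324, r--
l=1 r=8: |-17|>|13| out[8]=289, l++
l=2 r=8: |0|<=|13| out[7]=169, r--
l=2 r=7: |0|<=|10| out[6]=100, r--
l=2 r=6: |0|<=|6| out[5]=36, r--
l=2 r=5: |0|<=|4| out[4]=16, r--
l=2 r=4: |0|<=|3| out[3]=9, r--
l=2 r=3: |0|<=|2| out[2]=4, r--
l=2 r=2: |0|<=|0| out[1]=0, r--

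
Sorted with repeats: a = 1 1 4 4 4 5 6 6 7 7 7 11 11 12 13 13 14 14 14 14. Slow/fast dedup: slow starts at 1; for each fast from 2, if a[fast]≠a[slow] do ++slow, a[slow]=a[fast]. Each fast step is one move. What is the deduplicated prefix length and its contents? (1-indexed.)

slow=1 fast=2: a[fast]=1=a[slow] dup, fast++
slow=1 fast=3: a[fast]=4≠a[slow]=1 write a[2]=4, slow++,fast++
slow=2 fast=4: a[fast]=4=a[slow] dup, fast++
slow=2 fast=5: a[fast]=4=a[slow] dup, fast++
slow=2 fast=6: a[fast]=5≠a[slow]=4 write a[3]=5, slow++,fast++
slow=3 fast=7: a[fast]=6≠a[slow]=5 write a[4]=6, slow++,fast++
slow=4 fast=8: a[fast]=6=a[slow] dup, fast++
slow=4 fast=9: a[fast]=7≠a[slow]=6 write a[5]=7, slow++,fast++
slow=5 fast=10: a[fast]=7=a[slow] dup, fast++
slow=5 fast=11: a[fast]=7=a[slow] dup, fast++
slow=5 fast=12: a[fast]=11≠a[slow]=7 write a[6]=11, slow++,fast++
slow=6 fast=13: a[fast]=11=a[slow] dup, fast++
slow=6 fast=14: a[fast]=12≠a[slow]=11 write a[7]=12, slow++,fast++
slow=7 fast=15: a[fast]=13≠a[slow]=12 write a[8]=13, slow++,fast++
slow=8 fast=16: a[fast]=13=a[slow] dup, fast++
slow=8 fast=17: a[fast]=14≠a[slow]=13 write a[9]=14, slow++,fast++
slow=9 fast=18: a[fast]=14=a[slow] dup, fast++
slow=9 fast=19: a[fast]=14=a[slow] dup, fast++
slow=9 fast=20: a[fast]=14=a[slow] dup, fast++

length 9; prefix = [1, 4, 5, 6, 7, 11, 12, 13, 14]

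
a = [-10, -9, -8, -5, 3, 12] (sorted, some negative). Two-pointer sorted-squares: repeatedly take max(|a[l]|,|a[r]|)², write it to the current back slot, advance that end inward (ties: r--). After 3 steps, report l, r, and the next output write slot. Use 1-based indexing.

l=3, r=5, next write slot=3

[1,6] |-10|<=|12| out[6]=144 → r--
[1,5] |-10|>|3| out[5]=100 → l++
[2,5] |-9|>|3| out[4]=81 → l++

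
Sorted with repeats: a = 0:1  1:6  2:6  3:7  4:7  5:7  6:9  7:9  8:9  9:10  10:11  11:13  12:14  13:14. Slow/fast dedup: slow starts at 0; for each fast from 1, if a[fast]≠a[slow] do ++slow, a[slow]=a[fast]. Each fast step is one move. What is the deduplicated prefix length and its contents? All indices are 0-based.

slow=0 fast=1: a[fast]=6≠a[slow]=1 write a[1]=6, slow++,fast++
slow=1 fast=2: a[fast]=6=a[slow] dup, fast++
slow=1 fast=3: a[fast]=7≠a[slow]=6 write a[2]=7, slow++,fast++
slow=2 fast=4: a[fast]=7=a[slow] dup, fast++
slow=2 fast=5: a[fast]=7=a[slow] dup, fast++
slow=2 fast=6: a[fast]=9≠a[slow]=7 write a[3]=9, slow++,fast++
slow=3 fast=7: a[fast]=9=a[slow] dup, fast++
slow=3 fast=8: a[fast]=9=a[slow] dup, fast++
slow=3 fast=9: a[fast]=10≠a[slow]=9 write a[4]=10, slow++,fast++
slow=4 fast=10: a[fast]=11≠a[slow]=10 write a[5]=11, slow++,fast++
slow=5 fast=11: a[fast]=13≠a[slow]=11 write a[6]=13, slow++,fast++
slow=6 fast=12: a[fast]=14≠a[slow]=13 write a[7]=14, slow++,fast++
slow=7 fast=13: a[fast]=14=a[slow] dup, fast++

length 8; prefix = [1, 6, 7, 9, 10, 11, 13, 14]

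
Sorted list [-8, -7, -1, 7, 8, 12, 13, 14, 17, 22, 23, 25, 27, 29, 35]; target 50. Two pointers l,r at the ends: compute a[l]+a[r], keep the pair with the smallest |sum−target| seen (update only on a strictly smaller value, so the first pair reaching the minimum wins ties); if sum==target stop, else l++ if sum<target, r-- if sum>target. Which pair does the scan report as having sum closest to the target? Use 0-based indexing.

pair (23, 27) with sum 50 (|Δ|=0)

[0,14] -8+35=27 d=23 * → l++
[1,14] -7+35=28 d=22 * → l++
[2,14] -1+35=34 d=16 * → l++
[3,14] 7+35=42 d=8 * → l++
[4,14] 8+35=43 d=7 * → l++
[5,14] 12+35=47 d=3 * → l++
[6,14] 13+35=48 d=2 * → l++
[7,14] 14+35=49 d=1 * → l++
[8,14] 17+35=52 d=2 → r--
[8,13] 17+29=46 d=4 → l++
[9,13] 22+29=51 d=1 → r--
[9,12] 22+27=49 d=1 → l++
[10,12] 23+27=50 d=0 * → stop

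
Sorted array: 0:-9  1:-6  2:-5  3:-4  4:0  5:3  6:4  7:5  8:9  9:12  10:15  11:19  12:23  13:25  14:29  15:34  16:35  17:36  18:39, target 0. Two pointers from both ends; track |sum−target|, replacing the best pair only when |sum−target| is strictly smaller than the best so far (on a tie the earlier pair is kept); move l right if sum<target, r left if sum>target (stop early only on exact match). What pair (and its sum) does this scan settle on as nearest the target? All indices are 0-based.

pair (-9, 9) with sum 0 (|Δ|=0)

[0,18] -9+39=30 d=30 * → r--
[0,17] -9+36=27 d=27 * → r--
[0,16] -9+35=26 d=26 * → r--
[0,15] -9+34=25 d=25 * → r--
[0,14] -9+29=20 d=20 * → r--
[0,13] -9+25=16 d=16 * → r--
[0,12] -9+23=14 d=14 * → r--
[0,11] -9+19=10 d=10 * → r--
[0,10] -9+15=6 d=6 * → r--
[0,9] -9+12=3 d=3 * → r--
[0,8] -9+9=0 d=0 * → stop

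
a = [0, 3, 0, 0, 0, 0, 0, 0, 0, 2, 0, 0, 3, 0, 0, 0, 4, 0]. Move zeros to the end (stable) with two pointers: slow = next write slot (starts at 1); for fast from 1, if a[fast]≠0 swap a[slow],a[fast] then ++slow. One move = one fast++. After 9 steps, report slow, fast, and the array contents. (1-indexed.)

(s=1,f=1) a[fast]=0 → fast++
(s=1,f=2) a[fast]=3≠0 swap→a[1]=3 → slow++,fast++
(s=2,f=3) a[fast]=0 → fast++
(s=2,f=4) a[fast]=0 → fast++
(s=2,f=5) a[fast]=0 → fast++
(s=2,f=6) a[fast]=0 → fast++
(s=2,f=7) a[fast]=0 → fast++
(s=2,f=8) a[fast]=0 → fast++
(s=2,f=9) a[fast]=0 → fast++

slow=2, fast=10, a=[3, 0, 0, 0, 0, 0, 0, 0, 0, 2, 0, 0, 3, 0, 0, 0, 4, 0]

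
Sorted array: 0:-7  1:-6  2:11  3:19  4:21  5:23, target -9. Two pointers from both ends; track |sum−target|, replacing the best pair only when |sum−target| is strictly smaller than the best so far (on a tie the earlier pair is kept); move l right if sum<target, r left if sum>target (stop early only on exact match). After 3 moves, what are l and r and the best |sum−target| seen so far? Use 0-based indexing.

l=0, r=2, best |Δ|=21

l=0 r=5: -7+23=16 d=25 *, r--
l=0 r=4: -7+21=14 d=23 *, r--
l=0 r=3: -7+19=12 d=21 *, r--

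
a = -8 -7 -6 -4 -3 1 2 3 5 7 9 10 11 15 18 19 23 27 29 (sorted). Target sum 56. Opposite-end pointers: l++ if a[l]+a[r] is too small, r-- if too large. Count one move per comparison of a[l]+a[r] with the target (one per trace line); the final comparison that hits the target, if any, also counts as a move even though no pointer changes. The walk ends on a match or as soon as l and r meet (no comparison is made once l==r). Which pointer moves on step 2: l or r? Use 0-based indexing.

[0,18] -8+29=21 <56 → l++
[1,18] -7+29=22 <56 → l++

l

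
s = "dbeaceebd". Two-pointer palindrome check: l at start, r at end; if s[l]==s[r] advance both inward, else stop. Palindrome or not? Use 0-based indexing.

[0,8] 'd'=='d' → l++,r--
[1,7] 'b'=='b' → l++,r--
[2,6] 'e'=='e' → l++,r--
[3,5] 'a'!='e' → stop

not a palindrome (mismatch at 3,5)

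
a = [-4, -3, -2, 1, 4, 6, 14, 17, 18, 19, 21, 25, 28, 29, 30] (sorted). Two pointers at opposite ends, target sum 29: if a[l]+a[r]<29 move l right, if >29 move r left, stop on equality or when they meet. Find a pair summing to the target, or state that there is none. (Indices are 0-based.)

[0,14] -4+30=26 <29 → l++
[1,14] -3+30=27 <29 → l++
[2,14] -2+30=28 <29 → l++
[3,14] 1+30=31 >29 → r--
[3,13] 1+29=30 >29 → r--
[3,12] 1+28=29 → found

(1, 28)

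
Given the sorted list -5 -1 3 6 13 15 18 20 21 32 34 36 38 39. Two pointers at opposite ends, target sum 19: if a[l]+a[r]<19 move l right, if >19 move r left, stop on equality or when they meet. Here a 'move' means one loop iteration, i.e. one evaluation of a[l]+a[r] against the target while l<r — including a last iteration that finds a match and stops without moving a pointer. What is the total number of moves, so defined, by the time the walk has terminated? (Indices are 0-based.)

l=0 r=13: -5+39=34 >19, r--
l=0 r=12: -5+38=33 >19, r--
l=0 r=11: -5+36=31 >19, r--
l=0 r=10: -5+34=29 >19, r--
l=0 r=9: -5+32=27 >19, r--
l=0 r=8: -5+21=16 <19, l++
l=1 r=8: -1+21=20 >19, r--
l=1 r=7: -1+20=19, found

8 moves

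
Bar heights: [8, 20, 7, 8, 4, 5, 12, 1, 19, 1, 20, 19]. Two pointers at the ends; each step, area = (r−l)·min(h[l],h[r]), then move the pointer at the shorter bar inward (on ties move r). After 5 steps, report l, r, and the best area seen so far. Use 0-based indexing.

l=1, r=7, best area=190

l=0 r=11: min(8,19)*11=88 best=88 *, l++
l=1 r=11: min(20,19)*10=190 best=190 *, r--
l=1 r=10: min(20,20)*9=180 best=190, r--
l=1 r=9: min(20,1)*8=8 best=190, r--
l=1 r=8: min(20,19)*7=133 best=190, r--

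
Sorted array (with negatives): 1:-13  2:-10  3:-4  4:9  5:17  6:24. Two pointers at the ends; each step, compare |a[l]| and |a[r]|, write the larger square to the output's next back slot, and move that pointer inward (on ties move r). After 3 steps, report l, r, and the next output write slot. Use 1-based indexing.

[1,6] |-13|<=|24| out[6]=576 → r--
[1,5] |-13|<=|17| out[5]=289 → r--
[1,4] |-13|>|9| out[4]=169 → l++

l=2, r=4, next write slot=3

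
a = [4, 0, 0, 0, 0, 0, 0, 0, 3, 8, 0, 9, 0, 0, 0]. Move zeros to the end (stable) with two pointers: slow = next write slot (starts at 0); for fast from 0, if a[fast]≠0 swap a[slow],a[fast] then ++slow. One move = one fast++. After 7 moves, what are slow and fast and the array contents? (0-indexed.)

slow=0 fast=0: a[fast]=4≠0 swap→a[0]=4, slow++,fast++
slow=1 fast=1: a[fast]=0, fast++
slow=1 fast=2: a[fast]=0, fast++
slow=1 fast=3: a[fast]=0, fast++
slow=1 fast=4: a[fast]=0, fast++
slow=1 fast=5: a[fast]=0, fast++
slow=1 fast=6: a[fast]=0, fast++

slow=1, fast=7, a=[4, 0, 0, 0, 0, 0, 0, 0, 3, 8, 0, 9, 0, 0, 0]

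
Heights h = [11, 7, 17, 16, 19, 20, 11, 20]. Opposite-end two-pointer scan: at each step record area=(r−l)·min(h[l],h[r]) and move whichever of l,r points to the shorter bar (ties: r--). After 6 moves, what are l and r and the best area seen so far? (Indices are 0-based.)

l=5, r=6, best area=85

l=0 r=7: min(11,20)*7=77 best=77 *, l++
l=1 r=7: min(7,20)*6=42 best=77, l++
l=2 r=7: min(17,20)*5=85 best=85 *, l++
l=3 r=7: min(16,20)*4=64 best=85, l++
l=4 r=7: min(19,20)*3=57 best=85, l++
l=5 r=7: min(20,20)*2=40 best=85, r--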